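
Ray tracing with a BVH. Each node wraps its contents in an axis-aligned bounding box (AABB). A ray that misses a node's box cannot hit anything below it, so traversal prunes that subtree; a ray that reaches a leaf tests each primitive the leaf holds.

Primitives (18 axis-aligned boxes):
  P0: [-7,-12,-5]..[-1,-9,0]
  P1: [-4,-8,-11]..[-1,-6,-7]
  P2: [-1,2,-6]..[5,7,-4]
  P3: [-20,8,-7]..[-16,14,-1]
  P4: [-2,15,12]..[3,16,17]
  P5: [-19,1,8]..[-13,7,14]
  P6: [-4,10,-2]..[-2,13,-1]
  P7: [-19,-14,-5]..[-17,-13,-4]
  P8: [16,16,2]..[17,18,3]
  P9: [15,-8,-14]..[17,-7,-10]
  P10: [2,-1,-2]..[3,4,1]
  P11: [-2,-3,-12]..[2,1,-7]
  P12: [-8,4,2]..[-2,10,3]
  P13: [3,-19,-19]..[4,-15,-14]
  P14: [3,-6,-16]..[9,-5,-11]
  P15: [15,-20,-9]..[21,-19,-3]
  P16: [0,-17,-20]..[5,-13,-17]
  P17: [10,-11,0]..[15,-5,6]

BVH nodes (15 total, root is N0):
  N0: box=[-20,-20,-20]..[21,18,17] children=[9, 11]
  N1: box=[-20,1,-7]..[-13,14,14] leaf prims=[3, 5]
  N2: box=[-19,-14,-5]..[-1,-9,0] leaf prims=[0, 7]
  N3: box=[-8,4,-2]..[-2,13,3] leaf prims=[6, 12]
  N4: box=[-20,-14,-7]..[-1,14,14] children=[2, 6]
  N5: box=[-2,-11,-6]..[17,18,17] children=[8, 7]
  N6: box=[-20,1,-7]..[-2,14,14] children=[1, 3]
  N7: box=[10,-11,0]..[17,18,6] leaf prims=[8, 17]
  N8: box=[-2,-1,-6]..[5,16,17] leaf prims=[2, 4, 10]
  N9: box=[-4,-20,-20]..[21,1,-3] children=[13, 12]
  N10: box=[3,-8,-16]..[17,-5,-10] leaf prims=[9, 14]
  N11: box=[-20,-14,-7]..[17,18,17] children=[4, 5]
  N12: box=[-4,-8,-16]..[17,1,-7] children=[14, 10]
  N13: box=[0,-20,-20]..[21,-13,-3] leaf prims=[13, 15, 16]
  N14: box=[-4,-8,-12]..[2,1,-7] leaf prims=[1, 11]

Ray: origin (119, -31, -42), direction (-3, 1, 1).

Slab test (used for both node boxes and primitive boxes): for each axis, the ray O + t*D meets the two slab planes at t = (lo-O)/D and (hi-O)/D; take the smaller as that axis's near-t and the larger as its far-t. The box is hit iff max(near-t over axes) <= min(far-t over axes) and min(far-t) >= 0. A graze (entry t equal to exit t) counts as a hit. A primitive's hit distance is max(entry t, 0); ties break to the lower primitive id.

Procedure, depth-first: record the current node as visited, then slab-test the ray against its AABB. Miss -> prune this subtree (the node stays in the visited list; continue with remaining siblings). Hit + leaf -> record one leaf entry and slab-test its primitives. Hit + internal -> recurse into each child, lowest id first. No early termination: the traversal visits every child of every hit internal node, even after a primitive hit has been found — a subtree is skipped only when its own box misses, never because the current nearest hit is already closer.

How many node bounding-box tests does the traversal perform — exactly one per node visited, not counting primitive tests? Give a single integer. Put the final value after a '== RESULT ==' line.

Trace the traversal:
N0 x:[98/3,139/3] y:[11,49] z:[22,59] -> hit [98/3,139/3], descend [9, 11]
  N9 x:[98/3,41] y:[11,32] z:[22,39] -> miss, prune
  N11 x:[34,139/3] y:[17,49] z:[35,59] -> hit [35,139/3], descend [4, 5]
    N4 x:[40,139/3] y:[17,45] z:[35,56] -> hit [40,45], descend [2, 6]
      N2 x:[40,46] y:[17,22] z:[37,42] -> miss, prune
      N6 x:[121/3,139/3] y:[32,45] z:[35,56] -> hit [121/3,45], descend [1, 3]
        N1 x:[44,139/3] y:[32,45] z:[35,56] -> hit [44,45] leaf, test {P3(miss), P5(miss)}
        N3 x:[121/3,127/3] y:[35,44] z:[40,45] -> hit [121/3,127/3] leaf, test {P6@t=41, P12(miss)}
    N5 x:[34,121/3] y:[20,49] z:[36,59] -> hit [36,121/3], descend [7, 8]
      N7 x:[34,109/3] y:[20,49] z:[42,48] -> miss, prune
      N8 x:[38,121/3] y:[30,47] z:[36,59] -> hit [38,121/3] leaf, test {P2@t=38, P4(miss), P10(miss)}

Visited [0, 9, 11, 4, 2, 6, 1, 3, 5, 7, 8]. Tests: 11 box, 3 leaf. Nearest: P2.

== RESULT ==
11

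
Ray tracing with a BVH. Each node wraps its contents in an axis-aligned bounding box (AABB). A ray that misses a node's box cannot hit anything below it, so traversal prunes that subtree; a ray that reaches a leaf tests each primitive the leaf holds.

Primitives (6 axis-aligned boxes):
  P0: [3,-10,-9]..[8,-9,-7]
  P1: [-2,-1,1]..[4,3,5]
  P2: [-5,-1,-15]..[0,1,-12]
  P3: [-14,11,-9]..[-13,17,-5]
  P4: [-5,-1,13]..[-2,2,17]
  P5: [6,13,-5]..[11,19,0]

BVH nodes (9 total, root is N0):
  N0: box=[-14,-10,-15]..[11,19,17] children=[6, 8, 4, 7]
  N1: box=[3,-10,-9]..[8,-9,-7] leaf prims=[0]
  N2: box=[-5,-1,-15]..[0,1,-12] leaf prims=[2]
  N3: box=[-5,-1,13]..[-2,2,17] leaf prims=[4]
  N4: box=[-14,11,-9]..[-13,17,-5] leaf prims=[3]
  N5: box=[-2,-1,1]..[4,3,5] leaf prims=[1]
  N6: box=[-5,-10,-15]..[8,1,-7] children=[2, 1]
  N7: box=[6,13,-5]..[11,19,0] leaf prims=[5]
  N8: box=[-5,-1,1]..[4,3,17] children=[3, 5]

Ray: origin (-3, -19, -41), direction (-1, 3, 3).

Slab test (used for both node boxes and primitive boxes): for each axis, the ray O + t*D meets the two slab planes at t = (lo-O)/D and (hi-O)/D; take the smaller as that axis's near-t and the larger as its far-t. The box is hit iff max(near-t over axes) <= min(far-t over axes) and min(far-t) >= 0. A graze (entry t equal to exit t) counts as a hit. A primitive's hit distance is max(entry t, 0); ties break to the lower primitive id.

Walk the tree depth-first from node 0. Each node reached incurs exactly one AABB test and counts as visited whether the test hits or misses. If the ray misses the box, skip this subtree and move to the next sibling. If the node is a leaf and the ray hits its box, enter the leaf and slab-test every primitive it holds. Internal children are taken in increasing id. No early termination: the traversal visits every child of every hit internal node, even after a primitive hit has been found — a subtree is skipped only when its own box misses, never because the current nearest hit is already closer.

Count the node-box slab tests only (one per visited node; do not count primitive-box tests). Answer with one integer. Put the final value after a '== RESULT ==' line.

Walk:
N0 x:[-14,11] y:[3,38/3] z:[26/3,58/3] -> hit [26/3,11], descend [4, 6, 7, 8]
  N4 x:[10,11] y:[10,12] z:[32/3,12] -> hit [32/3,11] leaf, test {P3@t=32/3}
  N6 x:[-11,2] y:[3,20/3] z:[26/3,34/3] -> miss, prune
  N7 x:[-14,-9] y:[32/3,38/3] z:[12,41/3] -> miss, prune
  N8 x:[-7,2] y:[6,22/3] z:[14,58/3] -> miss, prune

order=[0, 4, 6, 7, 8]  |boxes|=5  |leaves|=1  hit=P3

== RESULT ==
5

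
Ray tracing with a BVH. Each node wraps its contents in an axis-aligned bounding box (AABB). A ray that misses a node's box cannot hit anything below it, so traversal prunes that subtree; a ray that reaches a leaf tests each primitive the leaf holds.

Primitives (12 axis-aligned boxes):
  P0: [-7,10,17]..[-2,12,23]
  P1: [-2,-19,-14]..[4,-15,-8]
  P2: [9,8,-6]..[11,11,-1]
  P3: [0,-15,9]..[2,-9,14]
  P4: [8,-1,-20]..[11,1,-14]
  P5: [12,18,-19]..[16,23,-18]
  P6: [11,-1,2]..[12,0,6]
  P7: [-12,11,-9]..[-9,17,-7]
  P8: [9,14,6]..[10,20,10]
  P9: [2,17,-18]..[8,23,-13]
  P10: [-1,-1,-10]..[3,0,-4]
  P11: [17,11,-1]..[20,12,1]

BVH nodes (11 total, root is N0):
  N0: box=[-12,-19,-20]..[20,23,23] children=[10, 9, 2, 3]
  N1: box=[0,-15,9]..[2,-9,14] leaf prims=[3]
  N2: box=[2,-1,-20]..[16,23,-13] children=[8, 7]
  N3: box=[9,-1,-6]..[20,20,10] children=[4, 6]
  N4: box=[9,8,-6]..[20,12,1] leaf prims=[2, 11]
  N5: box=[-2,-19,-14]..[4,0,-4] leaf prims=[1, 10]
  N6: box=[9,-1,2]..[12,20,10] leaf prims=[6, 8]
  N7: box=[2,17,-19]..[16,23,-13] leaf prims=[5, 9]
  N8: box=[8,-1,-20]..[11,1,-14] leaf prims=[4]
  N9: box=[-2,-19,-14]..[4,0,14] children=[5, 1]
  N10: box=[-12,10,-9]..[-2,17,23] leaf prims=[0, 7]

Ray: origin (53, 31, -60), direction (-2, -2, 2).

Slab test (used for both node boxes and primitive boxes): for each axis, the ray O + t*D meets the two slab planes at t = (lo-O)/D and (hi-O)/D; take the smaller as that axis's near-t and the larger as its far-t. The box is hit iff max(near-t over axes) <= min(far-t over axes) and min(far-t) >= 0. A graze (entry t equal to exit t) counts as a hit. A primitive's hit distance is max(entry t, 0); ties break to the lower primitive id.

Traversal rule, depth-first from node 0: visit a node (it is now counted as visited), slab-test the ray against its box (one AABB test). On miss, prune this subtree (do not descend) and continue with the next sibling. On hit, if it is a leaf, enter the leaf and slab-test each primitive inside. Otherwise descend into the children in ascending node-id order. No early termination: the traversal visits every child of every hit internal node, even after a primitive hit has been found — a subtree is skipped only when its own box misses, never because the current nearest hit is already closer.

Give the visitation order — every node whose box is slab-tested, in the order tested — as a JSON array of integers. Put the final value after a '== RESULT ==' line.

Trace the traversal:
N0 x:[33/2,65/2] y:[4,25] z:[20,83/2] -> hit [20,25], descend [2, 3, 9, 10]
  N2 x:[37/2,51/2] y:[4,16] z:[20,47/2] -> miss, prune
  N3 x:[33/2,22] y:[11/2,16] z:[27,35] -> miss, prune
  N9 x:[49/2,55/2] y:[31/2,25] z:[23,37] -> hit [49/2,25], descend [1, 5]
    N1 x:[51/2,53/2] y:[20,23] z:[69/2,37] -> miss, prune
    N5 x:[49/2,55/2] y:[31/2,25] z:[23,28] -> hit [49/2,25] leaf, test {P1@t=49/2, P10(miss)}
  N10 x:[55/2,65/2] y:[7,21/2] z:[51/2,83/2] -> miss, prune

Summary -> nodes [0, 2, 3, 9, 1, 5, 10]; box-tests=7; leaf-entries=1; first=P1

== RESULT ==
[0, 2, 3, 9, 1, 5, 10]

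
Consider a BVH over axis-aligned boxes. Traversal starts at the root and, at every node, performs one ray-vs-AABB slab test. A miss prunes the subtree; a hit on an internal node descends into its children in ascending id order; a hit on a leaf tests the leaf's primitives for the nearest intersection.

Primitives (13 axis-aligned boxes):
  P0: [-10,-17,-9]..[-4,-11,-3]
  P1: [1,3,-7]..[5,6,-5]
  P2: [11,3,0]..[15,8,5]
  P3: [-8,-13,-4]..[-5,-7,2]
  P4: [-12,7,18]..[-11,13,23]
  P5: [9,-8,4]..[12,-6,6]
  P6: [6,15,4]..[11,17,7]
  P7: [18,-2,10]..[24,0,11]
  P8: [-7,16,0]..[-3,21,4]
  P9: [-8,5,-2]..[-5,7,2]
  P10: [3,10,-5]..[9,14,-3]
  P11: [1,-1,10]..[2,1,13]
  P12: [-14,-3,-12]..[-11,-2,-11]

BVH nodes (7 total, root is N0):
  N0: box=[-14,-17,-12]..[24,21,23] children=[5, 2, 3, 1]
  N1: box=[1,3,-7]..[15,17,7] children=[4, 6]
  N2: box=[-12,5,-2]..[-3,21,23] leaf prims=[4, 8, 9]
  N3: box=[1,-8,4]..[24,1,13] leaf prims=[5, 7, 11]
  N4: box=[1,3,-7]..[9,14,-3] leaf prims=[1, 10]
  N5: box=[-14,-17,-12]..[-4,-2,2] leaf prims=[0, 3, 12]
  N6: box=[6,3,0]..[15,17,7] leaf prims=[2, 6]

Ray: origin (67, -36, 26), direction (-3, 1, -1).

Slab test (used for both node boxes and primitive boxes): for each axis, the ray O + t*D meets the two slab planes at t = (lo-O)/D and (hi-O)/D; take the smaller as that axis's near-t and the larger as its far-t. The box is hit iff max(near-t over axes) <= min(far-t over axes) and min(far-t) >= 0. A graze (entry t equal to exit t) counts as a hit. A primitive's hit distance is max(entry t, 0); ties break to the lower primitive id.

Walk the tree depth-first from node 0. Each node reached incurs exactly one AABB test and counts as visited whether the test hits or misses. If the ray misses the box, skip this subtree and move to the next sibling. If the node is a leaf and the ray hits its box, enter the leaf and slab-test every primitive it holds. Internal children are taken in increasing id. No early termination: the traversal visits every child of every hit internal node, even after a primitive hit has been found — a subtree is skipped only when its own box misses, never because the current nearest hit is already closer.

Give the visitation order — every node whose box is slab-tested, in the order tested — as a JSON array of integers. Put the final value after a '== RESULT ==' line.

Trace the traversal:
N0 x:[43/3,27] y:[19,57] z:[3,38] -> hit [19,27], descend [1, 2, 3, 5]
  N1 x:[52/3,22] y:[39,53] z:[19,33] -> miss, prune
  N2 x:[70/3,79/3] y:[41,57] z:[3,28] -> miss, prune
  N3 x:[43/3,22] y:[28,37] z:[13,22] -> miss, prune
  N5 x:[71/3,27] y:[19,34] z:[24,38] -> hit [24,27] leaf, test {P0(miss), P3@t=24, P12(miss)}

Summary -> nodes [0, 1, 2, 3, 5]; box-tests=5; leaf-entries=1; first=P3

== RESULT ==
[0, 1, 2, 3, 5]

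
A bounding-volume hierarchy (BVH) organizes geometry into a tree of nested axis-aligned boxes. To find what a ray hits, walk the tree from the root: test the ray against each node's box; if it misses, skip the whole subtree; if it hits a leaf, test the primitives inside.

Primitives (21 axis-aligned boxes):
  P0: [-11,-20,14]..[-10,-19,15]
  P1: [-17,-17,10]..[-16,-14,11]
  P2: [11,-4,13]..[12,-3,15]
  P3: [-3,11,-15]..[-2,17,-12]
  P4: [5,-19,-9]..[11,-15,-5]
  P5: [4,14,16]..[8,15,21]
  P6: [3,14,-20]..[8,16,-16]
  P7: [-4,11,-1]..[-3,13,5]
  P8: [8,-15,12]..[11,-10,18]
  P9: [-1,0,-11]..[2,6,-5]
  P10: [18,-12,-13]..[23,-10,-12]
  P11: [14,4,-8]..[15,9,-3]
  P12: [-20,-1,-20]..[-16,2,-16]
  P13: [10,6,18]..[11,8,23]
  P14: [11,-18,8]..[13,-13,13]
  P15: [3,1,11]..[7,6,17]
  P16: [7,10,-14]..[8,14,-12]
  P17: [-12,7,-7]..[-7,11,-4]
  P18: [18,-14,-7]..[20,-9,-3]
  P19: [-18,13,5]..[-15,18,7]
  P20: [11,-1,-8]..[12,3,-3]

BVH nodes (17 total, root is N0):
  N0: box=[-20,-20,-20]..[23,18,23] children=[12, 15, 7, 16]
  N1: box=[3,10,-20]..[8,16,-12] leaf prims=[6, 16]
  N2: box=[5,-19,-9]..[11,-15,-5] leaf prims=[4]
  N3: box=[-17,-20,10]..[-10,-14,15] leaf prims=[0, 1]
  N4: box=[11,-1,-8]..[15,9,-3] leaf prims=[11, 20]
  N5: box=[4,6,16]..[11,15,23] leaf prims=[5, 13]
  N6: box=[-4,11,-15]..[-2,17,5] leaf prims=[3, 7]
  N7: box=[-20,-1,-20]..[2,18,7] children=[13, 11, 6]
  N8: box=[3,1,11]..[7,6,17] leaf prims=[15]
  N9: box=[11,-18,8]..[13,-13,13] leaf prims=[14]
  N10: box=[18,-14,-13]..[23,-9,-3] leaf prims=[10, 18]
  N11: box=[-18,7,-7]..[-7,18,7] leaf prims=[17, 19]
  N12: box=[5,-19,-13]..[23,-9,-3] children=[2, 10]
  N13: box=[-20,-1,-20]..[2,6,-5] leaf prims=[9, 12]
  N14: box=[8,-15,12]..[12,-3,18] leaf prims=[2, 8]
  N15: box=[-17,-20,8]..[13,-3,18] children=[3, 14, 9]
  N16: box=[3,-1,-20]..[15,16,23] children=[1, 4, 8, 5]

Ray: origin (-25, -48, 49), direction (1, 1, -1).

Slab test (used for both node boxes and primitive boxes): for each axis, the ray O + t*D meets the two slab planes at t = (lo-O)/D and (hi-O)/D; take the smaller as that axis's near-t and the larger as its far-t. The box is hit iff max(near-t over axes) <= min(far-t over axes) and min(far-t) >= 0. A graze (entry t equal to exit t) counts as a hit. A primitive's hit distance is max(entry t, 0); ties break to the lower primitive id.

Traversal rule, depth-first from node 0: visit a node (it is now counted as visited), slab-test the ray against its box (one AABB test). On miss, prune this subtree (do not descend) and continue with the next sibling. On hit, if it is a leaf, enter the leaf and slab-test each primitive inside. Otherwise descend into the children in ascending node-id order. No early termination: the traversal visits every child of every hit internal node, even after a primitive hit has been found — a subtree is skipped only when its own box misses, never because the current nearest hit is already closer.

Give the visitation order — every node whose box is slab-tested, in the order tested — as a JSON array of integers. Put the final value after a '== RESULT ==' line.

Traverse from the root:
N0 x:[5,48] y:[28,66] z:[26,69] -> hit [28,48], descend [7, 12, 15, 16]
  N7 x:[5,27] y:[47,66] z:[42,69] -> miss, prune
  N12 x:[30,48] y:[29,39] z:[52,62] -> miss, prune
  N15 x:[8,38] y:[28,45] z:[31,41] -> hit [31,38], descend [3, 9, 14]
    N3 x:[8,15] y:[28,34] z:[34,39] -> miss, prune
    N9 x:[36,38] y:[30,35] z:[36,41] -> miss, prune
    N14 x:[33,37] y:[33,45] z:[31,37] -> hit [33,37] leaf, test {P2(miss), P8@t=33}
  N16 x:[28,40] y:[47,64] z:[26,69] -> miss, prune

Summary -> nodes [0, 7, 12, 15, 3, 9, 14, 16]; box-tests=8; leaf-entries=1; first=P8

== RESULT ==
[0, 7, 12, 15, 3, 9, 14, 16]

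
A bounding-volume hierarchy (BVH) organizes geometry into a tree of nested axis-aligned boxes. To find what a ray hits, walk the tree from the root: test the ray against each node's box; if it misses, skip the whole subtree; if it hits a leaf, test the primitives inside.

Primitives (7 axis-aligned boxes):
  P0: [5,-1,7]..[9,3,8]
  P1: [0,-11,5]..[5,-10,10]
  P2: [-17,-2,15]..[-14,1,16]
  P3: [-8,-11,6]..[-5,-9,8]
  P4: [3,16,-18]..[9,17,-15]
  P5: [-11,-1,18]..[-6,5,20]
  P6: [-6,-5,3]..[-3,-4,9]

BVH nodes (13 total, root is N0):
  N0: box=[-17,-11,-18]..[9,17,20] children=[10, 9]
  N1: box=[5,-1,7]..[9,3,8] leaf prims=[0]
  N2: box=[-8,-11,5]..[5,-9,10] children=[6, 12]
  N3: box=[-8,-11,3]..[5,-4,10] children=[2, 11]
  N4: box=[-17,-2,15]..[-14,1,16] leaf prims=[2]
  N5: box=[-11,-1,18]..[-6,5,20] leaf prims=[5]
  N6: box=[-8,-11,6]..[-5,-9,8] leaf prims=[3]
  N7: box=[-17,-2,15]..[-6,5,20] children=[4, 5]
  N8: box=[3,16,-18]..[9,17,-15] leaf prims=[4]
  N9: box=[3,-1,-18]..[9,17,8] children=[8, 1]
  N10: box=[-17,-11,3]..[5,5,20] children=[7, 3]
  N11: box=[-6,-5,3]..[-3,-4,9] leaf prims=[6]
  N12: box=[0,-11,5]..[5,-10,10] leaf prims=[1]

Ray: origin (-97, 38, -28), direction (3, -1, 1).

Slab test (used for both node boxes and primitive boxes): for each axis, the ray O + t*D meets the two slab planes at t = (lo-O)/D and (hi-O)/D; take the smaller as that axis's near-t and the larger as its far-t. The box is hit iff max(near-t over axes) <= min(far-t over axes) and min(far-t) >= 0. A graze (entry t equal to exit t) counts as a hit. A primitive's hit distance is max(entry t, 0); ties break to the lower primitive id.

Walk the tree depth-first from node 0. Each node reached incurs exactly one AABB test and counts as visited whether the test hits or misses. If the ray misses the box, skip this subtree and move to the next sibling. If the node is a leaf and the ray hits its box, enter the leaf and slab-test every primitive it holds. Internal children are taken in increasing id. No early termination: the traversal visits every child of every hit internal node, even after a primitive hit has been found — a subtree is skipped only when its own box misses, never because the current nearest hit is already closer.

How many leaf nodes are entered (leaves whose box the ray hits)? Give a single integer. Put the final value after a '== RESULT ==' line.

Walk:
N0 x:[80/3,106/3] y:[21,49] z:[10,48] -> hit [80/3,106/3], descend [9, 10]
  N9 x:[100/3,106/3] y:[21,39] z:[10,36] -> hit [100/3,106/3], descend [1, 8]
    N1 x:[34,106/3] y:[35,39] z:[35,36] -> hit [35,106/3] leaf, test {P0@t=35}
    N8 x:[100/3,106/3] y:[21,22] z:[10,13] -> miss, prune
  N10 x:[80/3,34] y:[33,49] z:[31,48] -> hit [33,34], descend [3, 7]
    N3 x:[89/3,34] y:[42,49] z:[31,38] -> miss, prune
    N7 x:[80/3,91/3] y:[33,40] z:[43,48] -> miss, prune

7 AABB tests over nodes [0, 9, 1, 8, 10, 3, 7]; 1 leaf entered; closest P0.

== RESULT ==
1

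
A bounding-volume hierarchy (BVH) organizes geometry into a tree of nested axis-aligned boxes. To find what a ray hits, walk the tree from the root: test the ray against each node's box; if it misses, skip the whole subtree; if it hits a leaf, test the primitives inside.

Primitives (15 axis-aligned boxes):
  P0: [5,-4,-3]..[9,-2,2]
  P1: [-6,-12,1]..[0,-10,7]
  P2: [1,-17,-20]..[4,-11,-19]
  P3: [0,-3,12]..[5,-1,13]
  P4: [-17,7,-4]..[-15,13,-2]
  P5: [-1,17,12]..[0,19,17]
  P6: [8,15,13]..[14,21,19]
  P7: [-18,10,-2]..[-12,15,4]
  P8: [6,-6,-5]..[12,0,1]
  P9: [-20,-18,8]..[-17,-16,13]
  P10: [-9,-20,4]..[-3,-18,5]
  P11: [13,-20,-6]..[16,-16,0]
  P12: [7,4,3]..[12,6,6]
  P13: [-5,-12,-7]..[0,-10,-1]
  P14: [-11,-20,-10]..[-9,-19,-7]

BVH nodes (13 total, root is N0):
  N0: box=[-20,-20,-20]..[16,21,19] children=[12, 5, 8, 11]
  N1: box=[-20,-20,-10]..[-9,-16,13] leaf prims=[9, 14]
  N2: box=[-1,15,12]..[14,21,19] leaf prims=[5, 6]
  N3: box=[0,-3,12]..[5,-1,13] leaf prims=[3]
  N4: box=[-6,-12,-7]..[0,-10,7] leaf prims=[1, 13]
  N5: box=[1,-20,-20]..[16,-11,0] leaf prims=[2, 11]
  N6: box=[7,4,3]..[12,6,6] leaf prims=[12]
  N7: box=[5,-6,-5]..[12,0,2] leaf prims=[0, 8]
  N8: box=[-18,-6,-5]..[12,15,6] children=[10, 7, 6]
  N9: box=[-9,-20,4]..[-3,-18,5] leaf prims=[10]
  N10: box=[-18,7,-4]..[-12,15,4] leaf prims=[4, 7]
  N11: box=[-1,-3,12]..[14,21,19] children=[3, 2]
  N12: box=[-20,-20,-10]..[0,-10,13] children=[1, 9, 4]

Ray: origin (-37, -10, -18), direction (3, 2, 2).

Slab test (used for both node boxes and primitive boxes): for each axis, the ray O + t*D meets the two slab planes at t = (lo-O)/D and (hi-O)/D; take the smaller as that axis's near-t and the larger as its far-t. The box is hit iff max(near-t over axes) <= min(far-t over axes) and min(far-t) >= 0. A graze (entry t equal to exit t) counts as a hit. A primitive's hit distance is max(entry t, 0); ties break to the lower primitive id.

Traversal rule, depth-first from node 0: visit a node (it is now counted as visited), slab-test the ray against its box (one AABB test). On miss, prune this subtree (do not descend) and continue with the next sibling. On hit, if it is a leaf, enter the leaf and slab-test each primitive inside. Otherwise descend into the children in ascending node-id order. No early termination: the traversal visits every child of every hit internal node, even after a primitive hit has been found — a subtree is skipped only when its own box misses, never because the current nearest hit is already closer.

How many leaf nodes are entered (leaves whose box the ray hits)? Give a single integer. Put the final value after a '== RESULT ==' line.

Walk:
N0 x:[17/3,53/3] y:[-5,31/2] z:[-1,37/2] -> hit [17/3,31/2], descend [5, 8, 11, 12]
  N5 x:[38/3,53/3] y:[-5,-1/2] z:[-1,9] -> miss, prune
  N8 x:[19/3,49/3] y:[2,25/2] z:[13/2,12] -> hit [13/2,12], descend [6, 7, 10]
    N6 x:[44/3,49/3] y:[7,8] z:[21/2,12] -> miss, prune
    N7 x:[14,49/3] y:[2,5] z:[13/2,10] -> miss, prune
    N10 x:[19/3,25/3] y:[17/2,25/2] z:[7,11] -> miss, prune
  N11 x:[12,17] y:[7/2,31/2] z:[15,37/2] -> hit [15,31/2], descend [2, 3]
    N2 x:[12,17] y:[25/2,31/2] z:[15,37/2] -> hit [15,31/2] leaf, test {P5(miss), P6@t=31/2}
    N3 x:[37/3,14] y:[7/2,9/2] z:[15,31/2] -> miss, prune
  N12 x:[17/3,37/3] y:[-5,0] z:[4,31/2] -> miss, prune

Visited [0, 5, 8, 6, 7, 10, 11, 2, 3, 12]. Tests: 10 box, 1 leaf. Nearest: P6.

== RESULT ==
1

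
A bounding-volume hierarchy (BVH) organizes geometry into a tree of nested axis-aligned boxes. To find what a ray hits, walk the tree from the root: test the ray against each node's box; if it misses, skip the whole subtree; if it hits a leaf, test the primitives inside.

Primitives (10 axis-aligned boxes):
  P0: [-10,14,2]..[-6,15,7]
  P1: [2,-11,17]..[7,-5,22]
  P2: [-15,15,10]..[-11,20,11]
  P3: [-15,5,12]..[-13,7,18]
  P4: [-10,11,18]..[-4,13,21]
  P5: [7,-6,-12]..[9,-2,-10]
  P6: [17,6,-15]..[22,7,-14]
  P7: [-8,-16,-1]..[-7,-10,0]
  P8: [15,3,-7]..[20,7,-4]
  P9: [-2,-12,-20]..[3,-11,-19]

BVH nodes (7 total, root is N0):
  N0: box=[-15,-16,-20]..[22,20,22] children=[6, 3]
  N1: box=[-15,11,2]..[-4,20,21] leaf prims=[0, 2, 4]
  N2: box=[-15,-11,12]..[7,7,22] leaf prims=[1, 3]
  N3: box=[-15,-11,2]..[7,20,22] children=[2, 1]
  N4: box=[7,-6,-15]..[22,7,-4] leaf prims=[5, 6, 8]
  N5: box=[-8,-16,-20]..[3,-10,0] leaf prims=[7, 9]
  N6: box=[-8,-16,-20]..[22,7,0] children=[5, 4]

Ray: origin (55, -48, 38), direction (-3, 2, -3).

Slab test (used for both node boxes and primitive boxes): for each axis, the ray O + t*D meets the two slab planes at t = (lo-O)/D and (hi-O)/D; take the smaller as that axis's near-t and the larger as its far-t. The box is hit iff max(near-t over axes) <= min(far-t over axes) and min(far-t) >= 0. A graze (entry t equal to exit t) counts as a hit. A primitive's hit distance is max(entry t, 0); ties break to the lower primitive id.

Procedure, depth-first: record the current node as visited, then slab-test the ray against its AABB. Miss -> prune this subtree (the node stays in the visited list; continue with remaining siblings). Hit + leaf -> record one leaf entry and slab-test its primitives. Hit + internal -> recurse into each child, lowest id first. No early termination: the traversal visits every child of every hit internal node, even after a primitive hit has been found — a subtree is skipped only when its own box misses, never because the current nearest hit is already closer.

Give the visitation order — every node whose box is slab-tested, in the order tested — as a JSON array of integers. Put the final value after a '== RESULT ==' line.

Trace the traversal:
N0 x:[11,70/3] y:[16,34] z:[16/3,58/3] -> hit [16,58/3], descend [3, 6]
  N3 x:[16,70/3] y:[37/2,34] z:[16/3,12] -> miss, prune
  N6 x:[11,21] y:[16,55/2] z:[38/3,58/3] -> hit [16,58/3], descend [4, 5]
    N4 x:[11,16] y:[21,55/2] z:[14,53/3] -> miss, prune
    N5 x:[52/3,21] y:[16,19] z:[38/3,58/3] -> hit [52/3,19] leaf, test {P7(miss), P9(miss)}

5 AABB tests over nodes [0, 3, 6, 4, 5]; 1 leaf entered; closest miss.

== RESULT ==
[0, 3, 6, 4, 5]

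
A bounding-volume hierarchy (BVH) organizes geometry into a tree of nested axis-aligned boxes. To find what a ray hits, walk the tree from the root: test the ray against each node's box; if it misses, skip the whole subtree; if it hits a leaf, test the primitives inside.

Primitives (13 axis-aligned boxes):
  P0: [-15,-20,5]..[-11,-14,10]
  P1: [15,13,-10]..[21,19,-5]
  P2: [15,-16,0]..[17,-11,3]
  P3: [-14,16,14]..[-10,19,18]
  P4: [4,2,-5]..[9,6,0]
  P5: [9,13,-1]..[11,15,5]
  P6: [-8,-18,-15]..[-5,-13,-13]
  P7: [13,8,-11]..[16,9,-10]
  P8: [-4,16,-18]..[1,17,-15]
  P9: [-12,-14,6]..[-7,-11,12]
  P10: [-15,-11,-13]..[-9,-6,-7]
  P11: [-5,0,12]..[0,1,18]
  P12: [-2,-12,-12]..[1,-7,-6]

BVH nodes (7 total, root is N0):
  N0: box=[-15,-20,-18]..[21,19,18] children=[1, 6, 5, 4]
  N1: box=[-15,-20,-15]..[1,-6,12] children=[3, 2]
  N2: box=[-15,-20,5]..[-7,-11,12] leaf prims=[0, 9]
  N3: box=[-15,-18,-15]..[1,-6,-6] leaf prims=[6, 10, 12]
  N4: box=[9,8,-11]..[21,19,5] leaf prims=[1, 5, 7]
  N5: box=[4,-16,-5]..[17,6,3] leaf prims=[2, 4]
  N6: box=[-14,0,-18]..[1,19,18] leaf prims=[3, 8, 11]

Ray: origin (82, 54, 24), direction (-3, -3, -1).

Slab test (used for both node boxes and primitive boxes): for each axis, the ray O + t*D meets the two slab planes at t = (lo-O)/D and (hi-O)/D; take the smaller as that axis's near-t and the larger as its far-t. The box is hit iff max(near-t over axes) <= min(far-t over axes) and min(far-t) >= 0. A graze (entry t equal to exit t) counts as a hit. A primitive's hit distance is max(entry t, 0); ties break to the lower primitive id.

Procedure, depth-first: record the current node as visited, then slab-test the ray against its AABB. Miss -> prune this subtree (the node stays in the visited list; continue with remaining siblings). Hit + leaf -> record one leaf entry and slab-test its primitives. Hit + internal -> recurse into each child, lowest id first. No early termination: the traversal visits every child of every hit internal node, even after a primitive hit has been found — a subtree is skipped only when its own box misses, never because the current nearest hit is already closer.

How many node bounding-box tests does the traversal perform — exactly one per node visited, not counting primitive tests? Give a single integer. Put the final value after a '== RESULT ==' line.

Trace the traversal:
N0 x:[61/3,97/3] y:[35/3,74/3] z:[6,42] -> hit [61/3,74/3], descend [1, 4, 5, 6]
  N1 x:[27,97/3] y:[20,74/3] z:[12,39] -> miss, prune
  N4 x:[61/3,73/3] y:[35/3,46/3] z:[19,35] -> miss, prune
  N5 x:[65/3,26] y:[16,70/3] z:[21,29] -> hit [65/3,70/3] leaf, test {P2@t=65/3, P4(miss)}
  N6 x:[27,32] y:[35/3,18] z:[6,42] -> miss, prune

order=[0, 1, 4, 5, 6]  |boxes|=5  |leaves|=1  hit=P2

== RESULT ==
5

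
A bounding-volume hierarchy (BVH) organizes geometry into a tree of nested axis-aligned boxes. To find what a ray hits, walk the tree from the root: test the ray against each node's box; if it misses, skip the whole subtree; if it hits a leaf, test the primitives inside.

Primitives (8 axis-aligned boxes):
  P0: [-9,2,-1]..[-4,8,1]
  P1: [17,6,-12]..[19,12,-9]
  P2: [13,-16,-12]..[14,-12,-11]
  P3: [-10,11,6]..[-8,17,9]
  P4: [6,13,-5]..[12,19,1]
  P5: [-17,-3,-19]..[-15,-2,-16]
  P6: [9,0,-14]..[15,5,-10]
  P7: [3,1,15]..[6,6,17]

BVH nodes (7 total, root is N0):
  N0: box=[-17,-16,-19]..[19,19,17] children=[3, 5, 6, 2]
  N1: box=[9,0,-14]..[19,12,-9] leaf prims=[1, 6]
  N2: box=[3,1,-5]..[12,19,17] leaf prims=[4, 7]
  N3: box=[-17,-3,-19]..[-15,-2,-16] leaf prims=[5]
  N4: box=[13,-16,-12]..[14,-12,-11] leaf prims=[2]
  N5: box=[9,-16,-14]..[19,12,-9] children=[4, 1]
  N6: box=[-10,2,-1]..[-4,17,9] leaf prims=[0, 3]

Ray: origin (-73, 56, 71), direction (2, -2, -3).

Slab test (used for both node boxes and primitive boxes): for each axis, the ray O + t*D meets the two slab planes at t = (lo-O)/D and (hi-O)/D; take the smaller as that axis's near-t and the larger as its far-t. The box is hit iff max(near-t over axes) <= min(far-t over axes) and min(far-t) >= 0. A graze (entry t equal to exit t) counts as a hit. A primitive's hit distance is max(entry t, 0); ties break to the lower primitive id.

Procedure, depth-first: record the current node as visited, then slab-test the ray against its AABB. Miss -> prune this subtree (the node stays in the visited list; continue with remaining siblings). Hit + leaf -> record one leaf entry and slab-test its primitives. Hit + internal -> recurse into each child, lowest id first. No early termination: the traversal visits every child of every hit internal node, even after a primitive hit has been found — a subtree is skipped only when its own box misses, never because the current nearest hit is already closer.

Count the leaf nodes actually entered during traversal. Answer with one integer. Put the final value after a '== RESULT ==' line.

Walk:
N0 x:[28,46] y:[37/2,36] z:[18,30] -> hit [28,30], descend [2, 3, 5, 6]
  N2 x:[38,85/2] y:[37/2,55/2] z:[18,76/3] -> miss, prune
  N3 x:[28,29] y:[29,59/2] z:[29,30] -> hit [29,29] leaf, test {P5@t=29}
  N5 x:[41,46] y:[22,36] z:[80/3,85/3] -> miss, prune
  N6 x:[63/2,69/2] y:[39/2,27] z:[62/3,24] -> miss, prune

order=[0, 2, 3, 5, 6]  |boxes|=5  |leaves|=1  hit=P5

== RESULT ==
1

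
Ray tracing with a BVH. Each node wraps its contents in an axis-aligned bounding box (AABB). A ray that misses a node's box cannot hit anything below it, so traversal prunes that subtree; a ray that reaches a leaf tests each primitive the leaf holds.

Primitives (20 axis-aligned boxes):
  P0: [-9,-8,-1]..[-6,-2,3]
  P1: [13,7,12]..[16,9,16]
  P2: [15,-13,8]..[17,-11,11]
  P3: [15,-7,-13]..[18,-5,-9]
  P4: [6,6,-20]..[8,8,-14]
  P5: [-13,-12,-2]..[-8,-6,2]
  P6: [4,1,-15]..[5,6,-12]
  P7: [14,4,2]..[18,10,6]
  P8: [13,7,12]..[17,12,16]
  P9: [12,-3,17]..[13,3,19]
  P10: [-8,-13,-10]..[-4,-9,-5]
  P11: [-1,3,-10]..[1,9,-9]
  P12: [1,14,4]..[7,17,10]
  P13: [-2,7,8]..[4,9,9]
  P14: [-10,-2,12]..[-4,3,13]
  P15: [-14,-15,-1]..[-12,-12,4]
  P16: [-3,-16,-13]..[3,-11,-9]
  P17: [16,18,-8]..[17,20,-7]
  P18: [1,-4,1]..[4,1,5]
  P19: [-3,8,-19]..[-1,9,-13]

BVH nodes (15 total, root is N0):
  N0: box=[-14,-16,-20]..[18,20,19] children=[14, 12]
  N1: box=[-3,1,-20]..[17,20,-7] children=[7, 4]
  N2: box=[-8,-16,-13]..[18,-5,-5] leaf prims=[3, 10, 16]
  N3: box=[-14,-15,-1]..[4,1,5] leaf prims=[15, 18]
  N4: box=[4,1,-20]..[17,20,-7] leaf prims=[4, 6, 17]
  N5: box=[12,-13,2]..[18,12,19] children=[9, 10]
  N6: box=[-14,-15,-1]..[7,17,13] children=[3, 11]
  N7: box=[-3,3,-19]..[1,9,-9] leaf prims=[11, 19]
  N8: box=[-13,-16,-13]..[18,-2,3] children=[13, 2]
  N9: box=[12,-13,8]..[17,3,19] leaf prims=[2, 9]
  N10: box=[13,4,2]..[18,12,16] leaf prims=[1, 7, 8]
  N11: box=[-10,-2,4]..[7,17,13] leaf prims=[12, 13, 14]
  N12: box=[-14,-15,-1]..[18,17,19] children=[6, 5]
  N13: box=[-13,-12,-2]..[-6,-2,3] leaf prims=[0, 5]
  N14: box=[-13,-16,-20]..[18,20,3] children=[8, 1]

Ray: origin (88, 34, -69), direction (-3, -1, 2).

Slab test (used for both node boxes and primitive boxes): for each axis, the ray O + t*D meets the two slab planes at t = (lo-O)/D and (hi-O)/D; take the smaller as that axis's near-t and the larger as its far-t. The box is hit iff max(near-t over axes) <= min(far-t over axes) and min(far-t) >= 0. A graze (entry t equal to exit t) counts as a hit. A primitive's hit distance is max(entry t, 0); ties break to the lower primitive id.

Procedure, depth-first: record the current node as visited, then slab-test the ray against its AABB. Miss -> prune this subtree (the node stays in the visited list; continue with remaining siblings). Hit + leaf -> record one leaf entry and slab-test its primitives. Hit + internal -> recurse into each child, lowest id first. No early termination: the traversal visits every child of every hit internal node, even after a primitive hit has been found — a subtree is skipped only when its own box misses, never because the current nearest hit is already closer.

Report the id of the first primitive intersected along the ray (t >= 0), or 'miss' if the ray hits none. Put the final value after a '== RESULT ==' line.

Traverse from the root:
N0 x:[70/3,34] y:[14,50] z:[49/2,44] -> hit [49/2,34], descend [12, 14]
  N12 x:[70/3,34] y:[17,49] z:[34,44] -> hit [34,34], descend [5, 6]
    N5 x:[70/3,76/3] y:[22,47] z:[71/2,44] -> miss, prune
    N6 x:[27,34] y:[17,49] z:[34,41] -> hit [34,34], descend [3, 11]
      N3 x:[28,34] y:[33,49] z:[34,37] -> hit [34,34] leaf, test {P15(miss), P18(miss)}
      N11 x:[27,98/3] y:[17,36] z:[73/2,41] -> miss, prune
  N14 x:[70/3,101/3] y:[14,50] z:[49/2,36] -> hit [49/2,101/3], descend [1, 8]
    N1 x:[71/3,91/3] y:[14,33] z:[49/2,31] -> hit [49/2,91/3], descend [4, 7]
      N4 x:[71/3,28] y:[14,33] z:[49/2,31] -> hit [49/2,28] leaf, test {P4@t=80/3, P6@t=28, P17(miss)}
      N7 x:[29,91/3] y:[25,31] z:[25,30] -> hit [29,30] leaf, test {P11@t=59/2, P19(miss)}
    N8 x:[70/3,101/3] y:[36,50] z:[28,36] -> miss, prune

Summary -> nodes [0, 12, 5, 6, 3, 11, 14, 1, 4, 7, 8]; box-tests=11; leaf-entries=3; first=P4

== RESULT ==
4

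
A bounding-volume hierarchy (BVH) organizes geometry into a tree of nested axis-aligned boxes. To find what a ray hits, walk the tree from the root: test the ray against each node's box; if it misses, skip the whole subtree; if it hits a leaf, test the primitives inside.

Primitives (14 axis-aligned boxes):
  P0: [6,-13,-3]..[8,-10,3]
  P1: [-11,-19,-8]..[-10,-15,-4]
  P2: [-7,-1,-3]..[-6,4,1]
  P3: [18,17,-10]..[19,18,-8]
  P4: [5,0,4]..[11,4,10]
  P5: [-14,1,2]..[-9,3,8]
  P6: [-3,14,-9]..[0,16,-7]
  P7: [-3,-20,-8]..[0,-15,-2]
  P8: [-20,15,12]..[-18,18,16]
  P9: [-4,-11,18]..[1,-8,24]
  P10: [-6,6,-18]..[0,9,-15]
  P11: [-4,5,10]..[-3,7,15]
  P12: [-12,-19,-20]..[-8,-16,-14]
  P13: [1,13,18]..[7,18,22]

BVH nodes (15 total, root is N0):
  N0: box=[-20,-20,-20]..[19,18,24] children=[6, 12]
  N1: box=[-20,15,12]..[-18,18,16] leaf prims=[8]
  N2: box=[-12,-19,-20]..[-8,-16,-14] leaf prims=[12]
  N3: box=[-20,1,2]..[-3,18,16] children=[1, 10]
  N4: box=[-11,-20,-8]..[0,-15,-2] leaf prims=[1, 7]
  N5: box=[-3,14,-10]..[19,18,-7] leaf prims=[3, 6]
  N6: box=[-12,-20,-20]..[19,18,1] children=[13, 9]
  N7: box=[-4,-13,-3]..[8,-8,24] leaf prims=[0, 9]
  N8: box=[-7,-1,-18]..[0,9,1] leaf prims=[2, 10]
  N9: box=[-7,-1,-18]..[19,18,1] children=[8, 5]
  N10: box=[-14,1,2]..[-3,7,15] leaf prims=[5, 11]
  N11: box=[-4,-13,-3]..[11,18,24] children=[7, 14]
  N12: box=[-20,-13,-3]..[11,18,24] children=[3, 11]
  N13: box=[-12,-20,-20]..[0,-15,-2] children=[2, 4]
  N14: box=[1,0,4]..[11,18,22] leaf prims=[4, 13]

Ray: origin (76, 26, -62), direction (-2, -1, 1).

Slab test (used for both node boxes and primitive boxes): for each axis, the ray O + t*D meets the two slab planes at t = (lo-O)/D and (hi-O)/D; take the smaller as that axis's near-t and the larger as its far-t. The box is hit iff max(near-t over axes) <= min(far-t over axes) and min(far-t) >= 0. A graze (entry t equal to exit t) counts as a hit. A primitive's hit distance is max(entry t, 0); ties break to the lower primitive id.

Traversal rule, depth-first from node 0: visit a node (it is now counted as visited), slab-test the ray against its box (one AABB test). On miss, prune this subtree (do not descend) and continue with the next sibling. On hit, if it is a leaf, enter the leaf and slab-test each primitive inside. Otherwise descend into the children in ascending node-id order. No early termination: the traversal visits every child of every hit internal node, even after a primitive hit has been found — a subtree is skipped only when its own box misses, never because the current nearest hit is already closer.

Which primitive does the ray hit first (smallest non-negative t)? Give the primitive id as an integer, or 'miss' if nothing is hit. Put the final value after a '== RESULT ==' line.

Traverse from the root:
N0 x:[57/2,48] y:[8,46] z:[42,86] -> hit [42,46], descend [6, 12]
  N6 x:[57/2,44] y:[8,46] z:[42,63] -> hit [42,44], descend [9, 13]
    N9 x:[57/2,83/2] y:[8,27] z:[44,63] -> miss, prune
    N13 x:[38,44] y:[41,46] z:[42,60] -> hit [42,44], descend [2, 4]
      N2 x:[42,44] y:[42,45] z:[42,48] -> hit [42,44] leaf, test {P12@t=42}
      N4 x:[38,87/2] y:[41,46] z:[54,60] -> miss, prune
  N12 x:[65/2,48] y:[8,39] z:[59,86] -> miss, prune

Summary -> nodes [0, 6, 9, 13, 2, 4, 12]; box-tests=7; leaf-entries=1; first=P12

== RESULT ==
12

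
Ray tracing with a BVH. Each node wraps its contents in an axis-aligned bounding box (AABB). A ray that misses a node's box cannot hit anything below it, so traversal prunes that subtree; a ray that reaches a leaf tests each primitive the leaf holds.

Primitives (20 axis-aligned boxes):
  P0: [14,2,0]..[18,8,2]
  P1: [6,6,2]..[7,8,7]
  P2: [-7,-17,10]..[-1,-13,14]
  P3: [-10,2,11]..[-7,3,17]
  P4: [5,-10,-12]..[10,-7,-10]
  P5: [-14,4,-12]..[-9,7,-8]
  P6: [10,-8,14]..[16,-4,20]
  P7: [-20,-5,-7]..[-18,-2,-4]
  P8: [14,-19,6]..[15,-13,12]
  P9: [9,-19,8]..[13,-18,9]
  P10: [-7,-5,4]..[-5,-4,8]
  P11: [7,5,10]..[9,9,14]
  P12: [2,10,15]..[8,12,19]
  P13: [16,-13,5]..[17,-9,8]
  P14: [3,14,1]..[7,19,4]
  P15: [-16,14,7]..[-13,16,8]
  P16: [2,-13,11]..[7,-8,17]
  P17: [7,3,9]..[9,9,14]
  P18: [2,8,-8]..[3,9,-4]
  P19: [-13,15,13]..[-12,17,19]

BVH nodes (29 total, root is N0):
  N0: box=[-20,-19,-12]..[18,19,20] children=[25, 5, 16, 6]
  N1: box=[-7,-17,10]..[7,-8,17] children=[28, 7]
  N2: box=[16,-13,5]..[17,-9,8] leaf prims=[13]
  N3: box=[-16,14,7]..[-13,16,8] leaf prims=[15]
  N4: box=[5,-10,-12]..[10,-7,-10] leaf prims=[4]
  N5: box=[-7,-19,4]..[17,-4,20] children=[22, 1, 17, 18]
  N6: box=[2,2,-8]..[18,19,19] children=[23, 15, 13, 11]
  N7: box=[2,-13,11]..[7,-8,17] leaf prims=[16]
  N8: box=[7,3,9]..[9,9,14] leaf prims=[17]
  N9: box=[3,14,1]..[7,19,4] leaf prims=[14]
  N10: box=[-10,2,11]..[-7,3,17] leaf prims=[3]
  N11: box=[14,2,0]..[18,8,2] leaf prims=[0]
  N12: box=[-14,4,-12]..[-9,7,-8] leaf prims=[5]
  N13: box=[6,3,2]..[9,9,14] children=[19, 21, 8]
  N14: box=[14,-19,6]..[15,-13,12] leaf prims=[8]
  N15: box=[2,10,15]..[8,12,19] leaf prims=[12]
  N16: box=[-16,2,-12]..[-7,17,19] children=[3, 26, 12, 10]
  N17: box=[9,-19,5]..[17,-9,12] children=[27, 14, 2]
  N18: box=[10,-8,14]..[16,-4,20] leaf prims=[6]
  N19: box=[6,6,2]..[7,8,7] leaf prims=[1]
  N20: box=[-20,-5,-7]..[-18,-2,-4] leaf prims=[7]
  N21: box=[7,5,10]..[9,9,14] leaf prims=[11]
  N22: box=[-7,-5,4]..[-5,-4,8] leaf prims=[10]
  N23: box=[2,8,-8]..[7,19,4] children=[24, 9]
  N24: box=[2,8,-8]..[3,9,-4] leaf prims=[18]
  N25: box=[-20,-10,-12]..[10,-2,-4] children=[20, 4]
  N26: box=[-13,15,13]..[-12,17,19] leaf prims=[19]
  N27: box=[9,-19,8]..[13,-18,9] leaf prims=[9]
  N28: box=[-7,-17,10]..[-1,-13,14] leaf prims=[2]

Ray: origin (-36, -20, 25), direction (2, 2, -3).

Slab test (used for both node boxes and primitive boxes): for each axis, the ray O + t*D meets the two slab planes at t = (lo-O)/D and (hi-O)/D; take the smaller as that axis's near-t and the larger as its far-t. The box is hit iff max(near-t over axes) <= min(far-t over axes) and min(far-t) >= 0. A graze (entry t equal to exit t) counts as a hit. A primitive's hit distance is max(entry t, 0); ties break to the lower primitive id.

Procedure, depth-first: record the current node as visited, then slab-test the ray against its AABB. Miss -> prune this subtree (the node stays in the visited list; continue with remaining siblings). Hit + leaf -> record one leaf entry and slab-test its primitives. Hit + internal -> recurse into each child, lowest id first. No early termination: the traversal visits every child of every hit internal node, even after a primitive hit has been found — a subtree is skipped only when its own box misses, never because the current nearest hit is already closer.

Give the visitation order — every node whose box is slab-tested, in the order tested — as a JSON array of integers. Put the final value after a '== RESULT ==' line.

Traverse from the root:
N0 x:[8,27] y:[1/2,39/2] z:[5/3,37/3] -> hit [8,37/3], descend [5, 6, 16, 25]
  N5 x:[29/2,53/2] y:[1/2,8] z:[5/3,7] -> miss, prune
  N6 x:[19,27] y:[11,39/2] z:[2,11] -> miss, prune
  N16 x:[10,29/2] y:[11,37/2] z:[2,37/3] -> hit [11,37/3], descend [3, 10, 12, 26]
    N3 x:[10,23/2] y:[17,18] z:[17/3,6] -> miss, prune
    N10 x:[13,29/2] y:[11,23/2] z:[8/3,14/3] -> miss, prune
    N12 x:[11,27/2] y:[12,27/2] z:[11,37/3] -> hit [12,37/3] leaf, test {P5@t=12}
    N26 x:[23/2,12] y:[35/2,37/2] z:[2,4] -> miss, prune
  N25 x:[8,23] y:[5,9] z:[29/3,37/3] -> miss, prune

order=[0, 5, 6, 16, 3, 10, 12, 26, 25]  |boxes|=9  |leaves|=1  hit=P5

== RESULT ==
[0, 5, 6, 16, 3, 10, 12, 26, 25]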